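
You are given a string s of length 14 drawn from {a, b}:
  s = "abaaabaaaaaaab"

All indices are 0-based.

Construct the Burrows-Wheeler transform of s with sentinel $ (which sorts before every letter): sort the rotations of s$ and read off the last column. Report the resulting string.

bbaaaabaaaa$aaa

rank  rotation         last
    0  $abaaabaaaaaaab  b
    1  aaaaaaab$abaaab  b
    2  aaaaaab$abaaaba  a
    3  aaaaab$abaaabaa  a
    4  aaaab$abaaabaaa  a
    5  aaab$abaaabaaaa  a
    6  aaabaaaaaaab$ab  b
    7  aab$abaaabaaaaa  a
    8  aabaaaaaaab$aba  a
    9  ab$abaaabaaaaaa  a
   10  abaaaaaaab$abaa  a
   11  abaaabaaaaaaab$  $
   12  b$abaaabaaaaaaa  a
   13  baaaaaaab$abaaa  a
   14  baaabaaaaaaab$a  a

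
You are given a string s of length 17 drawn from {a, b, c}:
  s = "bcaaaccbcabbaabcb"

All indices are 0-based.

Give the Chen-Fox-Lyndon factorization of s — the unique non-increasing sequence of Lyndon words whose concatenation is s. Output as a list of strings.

emit factor 1: 'bc' (i=0, period=2)
emit factor 2: 'aaaccbcabbaabcb' (i=2, period=15)

["bc", "aaaccbcabbaabcb"]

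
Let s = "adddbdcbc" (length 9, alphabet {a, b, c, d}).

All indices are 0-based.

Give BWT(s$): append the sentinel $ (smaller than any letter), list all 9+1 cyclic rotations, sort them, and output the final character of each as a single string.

rank  rotation    last
    0  $adddbdcbc  c
    1  adddbdcbc$  $
    2  bc$adddbdc  c
    3  bdcbc$addd  d
    4  c$adddbdcb  b
    5  cbc$adddbd  d
    6  dbdcbc$add  d
    7  dcbc$adddb  b
    8  ddbdcbc$ad  d
    9  dddbdcbc$a  a

c$cdbddbda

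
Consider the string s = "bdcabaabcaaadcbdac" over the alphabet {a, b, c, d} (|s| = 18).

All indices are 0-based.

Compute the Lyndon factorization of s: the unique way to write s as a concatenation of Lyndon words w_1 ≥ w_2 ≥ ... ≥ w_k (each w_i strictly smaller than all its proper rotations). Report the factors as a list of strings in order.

emit factor 1: 'bdc' (i=0, period=3)
emit factor 2: 'ab' (i=3, period=2)
emit factor 3: 'aabc' (i=5, period=4)
emit factor 4: 'aaadcbdac' (i=9, period=9)

["bdc", "ab", "aabc", "aaadcbdac"]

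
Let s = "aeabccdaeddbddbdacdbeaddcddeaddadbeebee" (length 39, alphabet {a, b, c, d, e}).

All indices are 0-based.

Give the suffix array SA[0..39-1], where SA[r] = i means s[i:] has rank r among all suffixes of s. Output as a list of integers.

[2, 16, 31, 28, 21, 0, 7, 3, 14, 11, 19, 36, 33, 4, 5, 17, 24, 15, 30, 6, 13, 10, 18, 32, 23, 29, 12, 9, 22, 25, 26, 38, 1, 27, 20, 35, 8, 37, 34]

sorted suffixes:
  #0 SA[0]=2  'abccdaeddbddbdacdbeaddcddeaddadbeebee'
  #1 SA[1]=16  'acdbeaddcddeaddadbeebee'
  #2 SA[2]=31  'adbeebee'
  #3 SA[3]=28  'addadbeebee'
  #4 SA[4]=21  'addcddeaddadbeebee'
  #5 SA[5]=0  'aeabccdaeddbddbdacdbeaddcddeaddadbeebee'
  #6 SA[6]=7  'aeddbddbdacdbeaddcddeaddadbeebee'
  #7 SA[7]=3  'bccdaeddbddbdacdbeaddcddeaddadbeebee'
  #8 SA[8]=14  'bdacdbeaddcddeaddadbeebee'
  #9 SA[9]=11  'bddbdacdbeaddcddeaddadbeebee'
  #10 SA[10]=19  'beaddcddeaddadbeebee'
  #11 SA[11]=36  'bee'
  #12 SA[12]=33  'beebee'
  #13 SA[13]=4  'ccdaeddbddbdacdbeaddcddeaddadbeebee'
  #14 SA[14]=5  'cdaeddbddbdacdbeaddcddeaddadbeebee'
  #15 SA[15]=17  'cdbeaddcddeaddadbeebee'
  #16 SA[16]=24  'cddeaddadbeebee'
  #17 SA[17]=15  'dacdbeaddcddeaddadbeebee'
  #18 SA[18]=30  'dadbeebee'
  #19 SA[19]=6  'daeddbddbdacdbeaddcddeaddadbeebee'
  #20 SA[20]=13  'dbdacdbeaddcddeaddadbeebee'
  #21 SA[21]=10  'dbddbdacdbeaddcddeaddadbeebee'
  #22 SA[22]=18  'dbeaddcddeaddadbeebee'
  #23 SA[23]=32  'dbeebee'
  #24 SA[24]=23  'dcddeaddadbeebee'
  #25 SA[25]=29  'ddadbeebee'
  #26 SA[26]=12  'ddbdacdbeaddcddeaddadbeebee'
  #27 SA[27]=9  'ddbddbdacdbeaddcddeaddadbeebee'
  #28 SA[28]=22  'ddcddeaddadbeebee'
  #29 SA[29]=25  'ddeaddadbeebee'
  #30 SA[30]=26  'deaddadbeebee'
  #31 SA[31]=38  'e'
  #32 SA[32]=1  'eabccdaeddbddbdacdbeaddcddeaddadbeebee'
  #33 SA[33]=27  'eaddadbeebee'
  #34 SA[34]=20  'eaddcddeaddadbeebee'
  #35 SA[35]=35  'ebee'
  #36 SA[36]=8  'eddbddbdacdbeaddcddeaddadbeebee'
  #37 SA[37]=37  'ee'
  #38 SA[38]=34  'eebee'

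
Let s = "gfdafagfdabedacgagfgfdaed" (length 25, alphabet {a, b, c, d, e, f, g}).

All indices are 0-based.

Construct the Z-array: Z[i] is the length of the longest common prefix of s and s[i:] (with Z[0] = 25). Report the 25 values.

Z[0]=25
i=1: outside box; Z[1]=0
i=2: outside box; Z[2]=0
i=3: outside box; Z[3]=0
i=4: outside box; Z[4]=0
i=5: outside box; Z[5]=0
i=6: outside box; Z[6]=4 extend→box=[6,10)
i=7: min(r-i=3, Z[1]=0)=0; Z[7]=0
i=8: min(r-i=2, Z[2]=0)=0; Z[8]=0
i=9: min(r-i=1, Z[3]=0)=0; Z[9]=0
i=10: outside box; Z[10]=0
i=11: outside box; Z[11]=0
i=12: outside box; Z[12]=0
i=13: outside box; Z[13]=0
i=14: outside box; Z[14]=0
i=15: outside box; Z[15]=1 extend→box=[15,16)
i=16: outside box; Z[16]=0
i=17: outside box; Z[17]=2 extend→box=[17,19)
i=18: min(r-i=1, Z[1]=0)=0; Z[18]=0
i=19: outside box; Z[19]=4 extend→box=[19,23)
i=20: min(r-i=3, Z[1]=0)=0; Z[20]=0
i=21: min(r-i=2, Z[2]=0)=0; Z[21]=0
i=22: min(r-i=1, Z[3]=0)=0; Z[22]=0
i=23: outside box; Z[23]=0
i=24: outside box; Z[24]=0

[25, 0, 0, 0, 0, 0, 4, 0, 0, 0, 0, 0, 0, 0, 0, 1, 0, 2, 0, 4, 0, 0, 0, 0, 0]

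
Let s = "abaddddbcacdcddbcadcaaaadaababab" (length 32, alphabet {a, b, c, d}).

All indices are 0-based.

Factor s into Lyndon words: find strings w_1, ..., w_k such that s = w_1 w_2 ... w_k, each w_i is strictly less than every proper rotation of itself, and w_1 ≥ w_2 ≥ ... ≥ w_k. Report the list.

emit factor 1: 'abaddddbcacdcddbcadc' (i=0, period=20)
emit factor 2: 'aaaadaababab' (i=20, period=12)

["abaddddbcacdcddbcadc", "aaaadaababab"]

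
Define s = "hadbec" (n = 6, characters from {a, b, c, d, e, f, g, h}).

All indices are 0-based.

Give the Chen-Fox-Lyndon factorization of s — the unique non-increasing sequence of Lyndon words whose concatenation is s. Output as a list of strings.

emit factor 1: 'h' (i=0, period=1)
emit factor 2: 'adbec' (i=1, period=5)

["h", "adbec"]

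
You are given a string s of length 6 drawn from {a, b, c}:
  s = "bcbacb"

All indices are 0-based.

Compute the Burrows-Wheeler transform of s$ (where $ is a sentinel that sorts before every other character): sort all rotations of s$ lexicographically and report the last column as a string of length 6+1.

bbcc$ab

rank  rotation last
    0  $bcbacb  b
    1  acb$bcb  b
    2  b$bcbac  c
    3  bacb$bc  c
    4  bcbacb$  $
    5  cb$bcba  a
    6  cbacb$b  b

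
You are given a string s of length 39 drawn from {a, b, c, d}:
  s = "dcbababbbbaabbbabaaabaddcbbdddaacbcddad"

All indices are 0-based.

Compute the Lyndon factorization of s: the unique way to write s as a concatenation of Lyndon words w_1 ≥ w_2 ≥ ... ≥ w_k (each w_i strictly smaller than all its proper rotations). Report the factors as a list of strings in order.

["d", "c", "b", "ababbbb", "aabbbab", "aaabaddcbbdddaacbcddad"]

emit factor 1: 'd' (i=0, period=1)
emit factor 2: 'c' (i=1, period=1)
emit factor 3: 'b' (i=2, period=1)
emit factor 4: 'ababbbb' (i=3, period=7)
emit factor 5: 'aabbbab' (i=10, period=7)
emit factor 6: 'aaabaddcbbdddaacbcddad' (i=17, period=22)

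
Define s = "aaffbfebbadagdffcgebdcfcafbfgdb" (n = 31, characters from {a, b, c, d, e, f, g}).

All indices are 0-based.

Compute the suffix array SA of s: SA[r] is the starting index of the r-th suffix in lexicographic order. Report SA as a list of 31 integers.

[0, 9, 24, 1, 11, 30, 8, 7, 19, 4, 26, 23, 21, 16, 10, 29, 20, 13, 6, 18, 3, 25, 22, 15, 5, 2, 14, 27, 28, 12, 17]

rank→(start, suffix):
  0 → (0, 'aaffbfebbadagdffcgebdcfcafbfgdb')
  1 → (9, 'adagdffcgebdcfcafbfgdb')
  2 → (24, 'afbfgdb')
  3 → (1, 'affbfebbadagdffcgebdcfcafbfgdb')
  4 → (11, 'agdffcgebdcfcafbfgdb')
  5 → (30, 'b')
  6 → (8, 'badagdffcgebdcfcafbfgdb')
  7 → (7, 'bbadagdffcgebdcfcafbfgdb')
  8 → (19, 'bdcfcafbfgdb')
  9 → (4, 'bfebbadagdffcgebdcfcafbfgdb')
  10 → (26, 'bfgdb')
  11 → (23, 'cafbfgdb')
  12 → (21, 'cfcafbfgdb')
  13 → (16, 'cgebdcfcafbfgdb')
  14 → (10, 'dagdffcgebdcfcafbfgdb')
  15 → (29, 'db')
  16 → (20, 'dcfcafbfgdb')
  17 → (13, 'dffcgebdcfcafbfgdb')
  18 → (6, 'ebbadagdffcgebdcfcafbfgdb')
  19 → (18, 'ebdcfcafbfgdb')
  20 → (3, 'fbfebbadagdffcgebdcfcafbfgdb')
  21 → (25, 'fbfgdb')
  22 → (22, 'fcafbfgdb')
  23 → (15, 'fcgebdcfcafbfgdb')
  24 → (5, 'febbadagdffcgebdcfcafbfgdb')
  25 → (2, 'ffbfebbadagdffcgebdcfcafbfgdb')
  26 → (14, 'ffcgebdcfcafbfgdb')
  27 → (27, 'fgdb')
  28 → (28, 'gdb')
  29 → (12, 'gdffcgebdcfcafbfgdb')
  30 → (17, 'gebdcfcafbfgdb')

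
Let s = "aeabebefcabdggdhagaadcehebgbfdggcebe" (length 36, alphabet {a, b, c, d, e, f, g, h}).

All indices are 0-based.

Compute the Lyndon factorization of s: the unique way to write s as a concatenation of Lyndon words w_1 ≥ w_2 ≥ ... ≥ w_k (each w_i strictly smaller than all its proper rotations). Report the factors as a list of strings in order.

emit factor 1: 'ae' (i=0, period=2)
emit factor 2: 'abebefc' (i=2, period=7)
emit factor 3: 'abdggdhag' (i=9, period=9)
emit factor 4: 'aadcehebgbfdggcebe' (i=18, period=18)

["ae", "abebefc", "abdggdhag", "aadcehebgbfdggcebe"]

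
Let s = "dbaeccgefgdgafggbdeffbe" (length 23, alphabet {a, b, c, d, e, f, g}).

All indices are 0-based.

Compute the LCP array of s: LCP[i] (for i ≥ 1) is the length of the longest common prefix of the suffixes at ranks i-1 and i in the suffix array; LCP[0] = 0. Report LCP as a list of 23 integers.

[0, 1, 0, 1, 1, 0, 1, 0, 1, 1, 0, 1, 1, 2, 0, 1, 1, 2, 0, 1, 1, 1, 1]

rank→(start, suffix):
  0 → (2, 'aeccgefgdgafggbdeffbe')
  1 → (12, 'afggbdeffbe')
  2 → (1, 'baeccgefgdgafggbdeffbe')
  3 → (16, 'bdeffbe')
  4 → (21, 'be')
  5 → (4, 'ccgefgdgafggbdeffbe')
  6 → (5, 'cgefgdgafggbdeffbe')
  7 → (0, 'dbaeccgefgdgafggbdeffbe')
  8 → (17, 'deffbe')
  9 → (10, 'dgafggbdeffbe')
  10 → (22, 'e')
  11 → (3, 'eccgefgdgafggbdeffbe')
  12 → (18, 'effbe')
  13 → (7, 'efgdgafggbdeffbe')
  14 → (20, 'fbe')
  15 → (19, 'ffbe')
  16 → (8, 'fgdgafggbdeffbe')
  17 → (13, 'fggbdeffbe')
  18 → (11, 'gafggbdeffbe')
  19 → (15, 'gbdeffbe')
  20 → (9, 'gdgafggbdeffbe')
  21 → (6, 'gefgdgafggbdeffbe')
  22 → (14, 'ggbdeffbe')

SA = [2, 12, 1, 16, 21, 4, 5, 0, 17, 10, 22, 3, 18, 7, 20, 19, 8, 13, 11, 15, 9, 6, 14]
[i] adj suffixes → lcp
  [1] 2/12 → 1 ('a')
  [2] 12/1 → 0 ('')
  [3] 1/16 → 1 ('b')
  [4] 16/21 → 1 ('b')
  [5] 21/4 → 0 ('')
  [6] 4/5 → 1 ('c')
  [7] 5/0 → 0 ('')
  [8] 0/17 → 1 ('d')
  [9] 17/10 → 1 ('d')
  [10] 10/22 → 0 ('')
  [11] 22/3 → 1 ('e')
  [12] 3/18 → 1 ('e')
  [13] 18/7 → 2 ('ef')
  [14] 7/20 → 0 ('')
  [15] 20/19 → 1 ('f')
  [16] 19/8 → 1 ('f')
  [17] 8/13 → 2 ('fg')
  [18] 13/11 → 0 ('')
  [19] 11/15 → 1 ('g')
  [20] 15/9 → 1 ('g')
  [21] 9/6 → 1 ('g')
  [22] 6/14 → 1 ('g')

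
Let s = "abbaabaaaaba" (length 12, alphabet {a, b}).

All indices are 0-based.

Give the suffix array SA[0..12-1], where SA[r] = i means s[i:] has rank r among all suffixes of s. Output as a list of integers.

[11, 6, 7, 8, 3, 9, 4, 0, 10, 5, 2, 1]

rank | idx | suffix
   0 |  11 | a
   1 |   6 | aaaaba
   2 |   7 | aaaba
   3 |   8 | aaba
   4 |   3 | aabaaaaba
   5 |   9 | aba
   6 |   4 | abaaaaba
   7 |   0 | abbaabaaaaba
   8 |  10 | ba
   9 |   5 | baaaaba
  10 |   2 | baabaaaaba
  11 |   1 | bbaabaaaaba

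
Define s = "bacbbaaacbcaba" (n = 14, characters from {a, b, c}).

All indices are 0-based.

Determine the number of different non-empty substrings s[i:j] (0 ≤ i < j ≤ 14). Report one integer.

rank | idx | suffix
   0 |  13 | a
   1 |   5 | aaacbcaba
   2 |   6 | aacbcaba
   3 |  11 | aba
   4 |   1 | acbbaaacbcaba
   5 |   7 | acbcaba
   6 |  12 | ba
   7 |   4 | baaacbcaba
   8 |   0 | bacbbaaacbcaba
   9 |   3 | bbaaacbcaba
  10 |   9 | bcaba
  11 |  10 | caba
  12 |   2 | cbbaaacbcaba
  13 |   8 | cbcaba

SA = [13, 5, 6, 11, 1, 7, 12, 4, 0, 3, 9, 10, 2, 8]
rank  pair      lcp
   1  s[13:],s[5:]  1  'a'
   2  s[5:],s[6:]  2  'aa'
   3  s[6:],s[11:]  1  'a'
   4  s[11:],s[1:]  1  'a'
   5  s[1:],s[7:]  3  'acb'
   6  s[7:],s[12:]  0  ''
   7  s[12:],s[4:]  2  'ba'
   8  s[4:],s[0:]  2  'ba'
   9  s[0:],s[3:]  1  'b'
  10  s[3:],s[9:]  1  'b'
  11  s[9:],s[10:]  0  ''
  12  s[10:],s[2:]  1  'c'
  13  s[2:],s[8:]  2  'cb'

n(n+1)/2 = 14·15/2 = 105
Σ LCP = 0 + 1 + 2 + 1 + 1 + 3 + 0 + 2 + 2 + 1 + 1 + 0 + 1 + 2 = 17
distinct = 105 − 17 = 88

88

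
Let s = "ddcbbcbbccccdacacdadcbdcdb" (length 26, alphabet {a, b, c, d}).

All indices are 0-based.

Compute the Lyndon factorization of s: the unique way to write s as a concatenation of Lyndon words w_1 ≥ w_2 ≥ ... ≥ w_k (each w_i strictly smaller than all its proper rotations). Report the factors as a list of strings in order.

["d", "d", "c", "bbcbbccccd", "acacdadcbdcdb"]

emit factor 1: 'd' (i=0, period=1)
emit factor 2: 'd' (i=1, period=1)
emit factor 3: 'c' (i=2, period=1)
emit factor 4: 'bbcbbccccd' (i=3, period=10)
emit factor 5: 'acacdadcbdcdb' (i=13, period=13)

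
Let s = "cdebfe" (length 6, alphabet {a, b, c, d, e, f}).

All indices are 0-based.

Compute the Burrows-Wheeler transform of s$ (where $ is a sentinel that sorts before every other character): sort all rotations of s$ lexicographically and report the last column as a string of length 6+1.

ee$cfdb

rank  rotation last
    0  $cdebfe  e
    1  bfe$cde  e
    2  cdebfe$  $
    3  debfe$c  c
    4  e$cdebf  f
    5  ebfe$cd  d
    6  fe$cdeb  b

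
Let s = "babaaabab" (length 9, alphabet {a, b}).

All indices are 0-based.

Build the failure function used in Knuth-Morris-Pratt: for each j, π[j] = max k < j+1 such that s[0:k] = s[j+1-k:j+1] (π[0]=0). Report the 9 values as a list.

[0, 0, 1, 2, 0, 0, 1, 2, 3]

π[0] = 0
j=1 s[j]='a': π[1]=0 (border '')
j=2 s[j]='b': π[2]=1 (border 'b')
j=3 s[j]='a': π[3]=2 (border 'ba')
j=4 s[j]='a': k: 2→0; π[4]=0 (border '')
j=5 s[j]='a': π[5]=0 (border '')
j=6 s[j]='b': π[6]=1 (border 'b')
j=7 s[j]='a': π[7]=2 (border 'ba')
j=8 s[j]='b': π[8]=3 (border 'bab')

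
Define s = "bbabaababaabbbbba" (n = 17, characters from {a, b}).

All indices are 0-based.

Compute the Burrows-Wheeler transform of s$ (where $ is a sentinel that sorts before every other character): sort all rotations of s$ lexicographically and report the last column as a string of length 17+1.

abbbbbaabaabab$bba

rank  rotation            last
    0  $bbabaababaabbbbba  a
    1  a$bbabaababaabbbbb  b
    2  aababaabbbbba$bbab  b
    3  aabbbbba$bbabaabab  b
    4  abaababaabbbbba$bb  b
    5  abaabbbbba$bbabaab  b
    6  ababaabbbbba$bbaba  a
    7  abbbbba$bbabaababa  a
    8  ba$bbabaababaabbbb  b
    9  baababaabbbbba$bba  a
   10  baabbbbba$bbabaaba  a
   11  babaababaabbbbba$b  b
   12  babaabbbbba$bbabaa  a
   13  bba$bbabaababaabbb  b
   14  bbabaababaabbbbba$  $
   15  bbba$bbabaababaabb  b
   16  bbbba$bbabaababaab  b
   17  bbbbba$bbabaababaa  a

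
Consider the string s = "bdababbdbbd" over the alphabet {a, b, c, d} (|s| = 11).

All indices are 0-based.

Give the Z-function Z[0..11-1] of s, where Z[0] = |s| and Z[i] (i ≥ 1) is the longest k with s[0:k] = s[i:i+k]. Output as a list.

Z[0]=11
i=1: fresh scan; Z[1]=0
i=2: fresh scan; Z[2]=0
i=3: fresh scan; Z[3]=1 extend→box=[3,4)
i=4: fresh scan; Z[4]=0
i=5: fresh scan; Z[5]=1 extend→box=[5,6)
i=6: fresh scan; Z[6]=2 extend→box=[6,8)
i=7: min(r-i=1, Z[1]=0)=0; Z[7]=0
i=8: fresh scan; Z[8]=1 extend→box=[8,9)
i=9: fresh scan; Z[9]=2 extend→box=[9,11)
i=10: min(r-i=1, Z[1]=0)=0; Z[10]=0

[11, 0, 0, 1, 0, 1, 2, 0, 1, 2, 0]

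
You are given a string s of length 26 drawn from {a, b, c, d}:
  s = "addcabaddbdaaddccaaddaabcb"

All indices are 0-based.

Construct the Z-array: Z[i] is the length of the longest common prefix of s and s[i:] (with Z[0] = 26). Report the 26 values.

Z[0]=26
i=1: fresh scan; Z[1]=0
i=2: fresh scan; Z[2]=0
i=3: fresh scan; Z[3]=0
i=4: fresh scan; Z[4]=1 grow→box=[4,5)
i=5: fresh scan; Z[5]=0
i=6: fresh scan; Z[6]=3 grow→box=[6,9)
i=7: min(r-i=2, Z[1]=0)=0; Z[7]=0
i=8: min(r-i=1, Z[2]=0)=0; Z[8]=0
i=9: fresh scan; Z[9]=0
i=10: fresh scan; Z[10]=0
i=11: fresh scan; Z[11]=1 grow→box=[11,12)
i=12: fresh scan; Z[12]=4 grow→box=[12,16)
i=13: min(r-i=3, Z[1]=0)=0; Z[13]=0
i=14: min(r-i=2, Z[2]=0)=0; Z[14]=0
i=15: min(r-i=1, Z[3]=0)=0; Z[15]=0
i=16: fresh scan; Z[16]=0
i=17: fresh scan; Z[17]=1 grow→box=[17,18)
i=18: fresh scan; Z[18]=3 grow→box=[18,21)
i=19: min(r-i=2, Z[1]=0)=0; Z[19]=0
i=20: min(r-i=1, Z[2]=0)=0; Z[20]=0
i=21: fresh scan; Z[21]=1 grow→box=[21,22)
i=22: fresh scan; Z[22]=1 grow→box=[22,23)
i=23: fresh scan; Z[23]=0
i=24: fresh scan; Z[24]=0
i=25: fresh scan; Z[25]=0

[26, 0, 0, 0, 1, 0, 3, 0, 0, 0, 0, 1, 4, 0, 0, 0, 0, 1, 3, 0, 0, 1, 1, 0, 0, 0]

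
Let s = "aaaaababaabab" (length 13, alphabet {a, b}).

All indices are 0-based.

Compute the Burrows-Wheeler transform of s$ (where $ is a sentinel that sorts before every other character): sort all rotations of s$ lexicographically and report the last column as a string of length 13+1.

b$aababbaaaaaa

rank  rotation        last
    0  $aaaaababaabab  b
    1  aaaaababaabab$  $
    2  aaaababaabab$a  a
    3  aaababaabab$aa  a
    4  aabab$aaaaabab  b
    5  aababaabab$aaa  a
    6  ab$aaaaababaab  b
    7  abaabab$aaaaab  b
    8  abab$aaaaababa  a
    9  ababaabab$aaaa  a
   10  b$aaaaababaaba  a
   11  baabab$aaaaaba  a
   12  bab$aaaaababaa  a
   13  babaabab$aaaaa  a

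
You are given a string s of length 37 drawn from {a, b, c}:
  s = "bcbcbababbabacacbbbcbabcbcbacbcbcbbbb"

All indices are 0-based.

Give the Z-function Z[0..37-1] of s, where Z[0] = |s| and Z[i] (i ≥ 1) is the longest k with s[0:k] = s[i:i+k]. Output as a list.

[37, 0, 3, 0, 1, 0, 1, 0, 1, 1, 0, 1, 0, 0, 0, 0, 1, 1, 3, 0, 1, 0, 6, 0, 3, 0, 1, 0, 0, 5, 0, 3, 0, 1, 1, 1, 1]

Z[0]=37
i=1: outside box; Z[1]=0
i=2: outside box; Z[2]=3 scan→box=[2,5)
i=3: min(r-i=2, Z[1]=0)=0; Z[3]=0
i=4: min(r-i=1, Z[2]=3)=1; Z[4]=1
i=5: outside box; Z[5]=0
i=6: outside box; Z[6]=1 scan→box=[6,7)
i=7: outside box; Z[7]=0
i=8: outside box; Z[8]=1 scan→box=[8,9)
i=9: outside box; Z[9]=1 scan→box=[9,10)
i=10: outside box; Z[10]=0
i=11: outside box; Z[11]=1 scan→box=[11,12)
i=12: outside box; Z[12]=0
i=13: outside box; Z[13]=0
i=14: outside box; Z[14]=0
i=15: outside box; Z[15]=0
i=16: outside box; Z[16]=1 scan→box=[16,17)
i=17: outside box; Z[17]=1 scan→box=[17,18)
i=18: outside box; Z[18]=3 scan→box=[18,21)
i=19: min(r-i=2, Z[1]=0)=0; Z[19]=0
i=20: min(r-i=1, Z[2]=3)=1; Z[20]=1
i=21: outside box; Z[21]=0
i=22: outside box; Z[22]=6 scan→box=[22,28)
i=23: min(r-i=5, Z[1]=0)=0; Z[23]=0
i=24: min(r-i=4, Z[2]=3)=3; Z[24]=3
i=25: min(r-i=3, Z[3]=0)=0; Z[25]=0
i=26: min(r-i=2, Z[4]=1)=1; Z[26]=1
i=27: min(r-i=1, Z[5]=0)=0; Z[27]=0
i=28: outside box; Z[28]=0
i=29: outside box; Z[29]=5 scan→box=[29,34)
i=30: min(r-i=4, Z[1]=0)=0; Z[30]=0
i=31: min(r-i=3, Z[2]=3)=3; Z[31]=3
i=32: min(r-i=2, Z[3]=0)=0; Z[32]=0
i=33: min(r-i=1, Z[4]=1)=1; Z[33]=1
i=34: outside box; Z[34]=1 scan→box=[34,35)
i=35: outside box; Z[35]=1 scan→box=[35,36)
i=36: outside box; Z[36]=1 scan→box=[36,37)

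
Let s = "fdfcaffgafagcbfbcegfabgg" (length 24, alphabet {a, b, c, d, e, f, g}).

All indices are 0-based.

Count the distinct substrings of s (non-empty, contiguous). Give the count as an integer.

rank→(start, suffix):
  0 → (20, 'abgg')
  1 → (8, 'afagcbfbcegfabgg')
  2 → (4, 'affgafagcbfbcegfabgg')
  3 → (10, 'agcbfbcegfabgg')
  4 → (15, 'bcegfabgg')
  5 → (13, 'bfbcegfabgg')
  6 → (21, 'bgg')
  7 → (3, 'caffgafagcbfbcegfabgg')
  8 → (12, 'cbfbcegfabgg')
  9 → (16, 'cegfabgg')
  10 → (1, 'dfcaffgafagcbfbcegfabgg')
  11 → (17, 'egfabgg')
  12 → (19, 'fabgg')
  13 → (9, 'fagcbfbcegfabgg')
  14 → (14, 'fbcegfabgg')
  15 → (2, 'fcaffgafagcbfbcegfabgg')
  16 → (0, 'fdfcaffgafagcbfbcegfabgg')
  17 → (5, 'ffgafagcbfbcegfabgg')
  18 → (6, 'fgafagcbfbcegfabgg')
  19 → (23, 'g')
  20 → (7, 'gafagcbfbcegfabgg')
  21 → (11, 'gcbfbcegfabgg')
  22 → (18, 'gfabgg')
  23 → (22, 'gg')

SA = [20, 8, 4, 10, 15, 13, 21, 3, 12, 16, 1, 17, 19, 9, 14, 2, 0, 5, 6, 23, 7, 11, 18, 22]
i: (SA[i-1],SA[i]) lcp shared
  1: (20,8) 1 'a'
  2: (8,4) 2 'af'
  3: (4,10) 1 'a'
  4: (10,15) 0 ''
  5: (15,13) 1 'b'
  6: (13,21) 1 'b'
  7: (21,3) 0 ''
  8: (3,12) 1 'c'
  9: (12,16) 1 'c'
  10: (16,1) 0 ''
  11: (1,17) 0 ''
  12: (17,19) 0 ''
  13: (19,9) 2 'fa'
  14: (9,14) 1 'f'
  15: (14,2) 1 'f'
  16: (2,0) 1 'f'
  17: (0,5) 1 'f'
  18: (5,6) 1 'f'
  19: (6,23) 0 ''
  20: (23,7) 1 'g'
  21: (7,11) 1 'g'
  22: (11,18) 1 'g'
  23: (18,22) 1 'g'

n(n+1)/2 = 24·25/2 = 300
Σ LCP = 0 + 1 + 2 + 1 + 0 + 1 + 1 + 0 + 1 + 1 + 0 + 0 + 0 + 2 + 1 + 1 + 1 + 1 + 1 + 0 + 1 + 1 + 1 + 1 = 19
distinct = 300 − 19 = 281

281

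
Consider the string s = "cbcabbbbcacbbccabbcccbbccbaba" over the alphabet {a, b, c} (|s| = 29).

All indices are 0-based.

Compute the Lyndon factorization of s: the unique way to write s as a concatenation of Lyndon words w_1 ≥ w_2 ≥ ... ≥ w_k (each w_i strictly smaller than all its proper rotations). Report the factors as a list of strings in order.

["c", "bc", "abbbbcacbbccabbcccbbccb", "ab", "a"]

emit factor 1: 'c' (i=0, period=1)
emit factor 2: 'bc' (i=1, period=2)
emit factor 3: 'abbbbcacbbccabbcccbbccb' (i=3, period=23)
emit factor 4: 'ab' (i=26, period=2)
emit factor 5: 'a' (i=28, period=1)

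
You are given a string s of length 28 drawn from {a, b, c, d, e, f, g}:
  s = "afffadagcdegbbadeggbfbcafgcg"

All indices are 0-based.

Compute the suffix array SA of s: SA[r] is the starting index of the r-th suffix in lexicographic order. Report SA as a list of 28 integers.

rank→(start, suffix):
  0 → (4, 'adagcdegbbadeggbfbcafgcg')
  1 → (14, 'adeggbfbcafgcg')
  2 → (0, 'afffadagcdegbbadeggbfbcafgcg')
  3 → (23, 'afgcg')
  4 → (6, 'agcdegbbadeggbfbcafgcg')
  5 → (13, 'badeggbfbcafgcg')
  6 → (12, 'bbadeggbfbcafgcg')
  7 → (21, 'bcafgcg')
  8 → (19, 'bfbcafgcg')
  9 → (22, 'cafgcg')
  10 → (8, 'cdegbbadeggbfbcafgcg')
  11 → (26, 'cg')
  12 → (5, 'dagcdegbbadeggbfbcafgcg')
  13 → (9, 'degbbadeggbfbcafgcg')
  14 → (15, 'deggbfbcafgcg')
  15 → (10, 'egbbadeggbfbcafgcg')
  16 → (16, 'eggbfbcafgcg')
  17 → (3, 'fadagcdegbbadeggbfbcafgcg')
  18 → (20, 'fbcafgcg')
  19 → (2, 'ffadagcdegbbadeggbfbcafgcg')
  20 → (1, 'fffadagcdegbbadeggbfbcafgcg')
  21 → (24, 'fgcg')
  22 → (27, 'g')
  23 → (11, 'gbbadeggbfbcafgcg')
  24 → (18, 'gbfbcafgcg')
  25 → (7, 'gcdegbbadeggbfbcafgcg')
  26 → (25, 'gcg')
  27 → (17, 'ggbfbcafgcg')

[4, 14, 0, 23, 6, 13, 12, 21, 19, 22, 8, 26, 5, 9, 15, 10, 16, 3, 20, 2, 1, 24, 27, 11, 18, 7, 25, 17]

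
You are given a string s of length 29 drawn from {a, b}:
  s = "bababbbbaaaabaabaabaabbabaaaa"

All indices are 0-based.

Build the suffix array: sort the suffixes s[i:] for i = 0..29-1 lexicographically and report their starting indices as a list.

sorted suffixes:
  #0 SA[0]=28  'a'
  #1 SA[1]=27  'aa'
  #2 SA[2]=26  'aaa'
  #3 SA[3]=25  'aaaa'
  #4 SA[4]=8  'aaaabaabaabaabbabaaaa'
  #5 SA[5]=9  'aaabaabaabaabbabaaaa'
  #6 SA[6]=10  'aabaabaabaabbabaaaa'
  #7 SA[7]=13  'aabaabaabbabaaaa'
  #8 SA[8]=16  'aabaabbabaaaa'
  #9 SA[9]=19  'aabbabaaaa'
  #10 SA[10]=23  'abaaaa'
  #11 SA[11]=11  'abaabaabaabbabaaaa'
  #12 SA[12]=14  'abaabaabbabaaaa'
  #13 SA[13]=17  'abaabbabaaaa'
  #14 SA[14]=1  'ababbbbaaaabaabaabaabbabaaaa'
  #15 SA[15]=20  'abbabaaaa'
  #16 SA[16]=3  'abbbbaaaabaabaabaabbabaaaa'
  #17 SA[17]=24  'baaaa'
  #18 SA[18]=7  'baaaabaabaabaabbabaaaa'
  #19 SA[19]=12  'baabaabaabbabaaaa'
  #20 SA[20]=15  'baabaabbabaaaa'
  #21 SA[21]=18  'baabbabaaaa'
  #22 SA[22]=22  'babaaaa'
  #23 SA[23]=0  'bababbbbaaaabaabaabaabbabaaaa'
  #24 SA[24]=2  'babbbbaaaabaabaabaabbabaaaa'
  #25 SA[25]=6  'bbaaaabaabaabaabbabaaaa'
  #26 SA[26]=21  'bbabaaaa'
  #27 SA[27]=5  'bbbaaaabaabaabaabbabaaaa'
  #28 SA[28]=4  'bbbbaaaabaabaabaabbabaaaa'

[28, 27, 26, 25, 8, 9, 10, 13, 16, 19, 23, 11, 14, 17, 1, 20, 3, 24, 7, 12, 15, 18, 22, 0, 2, 6, 21, 5, 4]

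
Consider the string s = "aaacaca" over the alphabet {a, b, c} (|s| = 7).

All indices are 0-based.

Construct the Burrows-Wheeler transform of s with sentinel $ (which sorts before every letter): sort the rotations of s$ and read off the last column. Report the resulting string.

rank  rotation  last
    0  $aaacaca  a
    1  a$aaacac  c
    2  aaacaca$  $
    3  aacaca$a  a
    4  aca$aaac  c
    5  acaca$aa  a
    6  ca$aaaca  a
    7  caca$aaa  a

ac$acaaa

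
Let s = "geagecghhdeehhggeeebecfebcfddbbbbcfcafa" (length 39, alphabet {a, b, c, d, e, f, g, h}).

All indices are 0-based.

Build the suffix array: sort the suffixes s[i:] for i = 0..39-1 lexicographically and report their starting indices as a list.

[38, 36, 2, 29, 30, 31, 32, 24, 19, 35, 33, 25, 21, 5, 28, 27, 9, 1, 23, 18, 20, 4, 17, 16, 10, 11, 37, 34, 26, 22, 0, 3, 15, 14, 6, 8, 13, 7, 12]

sorted suffixes:
  #0 SA[0]=38  'a'
  #1 SA[1]=36  'afa'
  #2 SA[2]=2  'agecghhdeehhggeeebecfebcfddbbbbcfcafa'
  #3 SA[3]=29  'bbbbcfcafa'
  #4 SA[4]=30  'bbbcfcafa'
  #5 SA[5]=31  'bbcfcafa'
  #6 SA[6]=32  'bcfcafa'
  #7 SA[7]=24  'bcfddbbbbcfcafa'
  #8 SA[8]=19  'becfebcfddbbbbcfcafa'
  #9 SA[9]=35  'cafa'
  #10 SA[10]=33  'cfcafa'
  #11 SA[11]=25  'cfddbbbbcfcafa'
  #12 SA[12]=21  'cfebcfddbbbbcfcafa'
  #13 SA[13]=5  'cghhdeehhggeeebecfebcfddbbbbcfcafa'
  #14 SA[14]=28  'dbbbbcfcafa'
  #15 SA[15]=27  'ddbbbbcfcafa'
  #16 SA[16]=9  'deehhggeeebecfebcfddbbbbcfcafa'
  #17 SA[17]=1  'eagecghhdeehhggeeebecfebcfddbbbbcfcafa'
  #18 SA[18]=23  'ebcfddbbbbcfcafa'
  #19 SA[19]=18  'ebecfebcfddbbbbcfcafa'
  #20 SA[20]=20  'ecfebcfddbbbbcfcafa'
  #21 SA[21]=4  'ecghhdeehhggeeebecfebcfddbbbbcfcafa'
  #22 SA[22]=17  'eebecfebcfddbbbbcfcafa'
  #23 SA[23]=16  'eeebecfebcfddbbbbcfcafa'
  #24 SA[24]=10  'eehhggeeebecfebcfddbbbbcfcafa'
  #25 SA[25]=11  'ehhggeeebecfebcfddbbbbcfcafa'
  #26 SA[26]=37  'fa'
  #27 SA[27]=34  'fcafa'
  #28 SA[28]=26  'fddbbbbcfcafa'
  #29 SA[29]=22  'febcfddbbbbcfcafa'
  #30 SA[30]=0  'geagecghhdeehhggeeebecfebcfddbbbbcfcafa'
  #31 SA[31]=3  'gecghhdeehhggeeebecfebcfddbbbbcfcafa'
  #32 SA[32]=15  'geeebecfebcfddbbbbcfcafa'
  #33 SA[33]=14  'ggeeebecfebcfddbbbbcfcafa'
  #34 SA[34]=6  'ghhdeehhggeeebecfebcfddbbbbcfcafa'
  #35 SA[35]=8  'hdeehhggeeebecfebcfddbbbbcfcafa'
  #36 SA[36]=13  'hggeeebecfebcfddbbbbcfcafa'
  #37 SA[37]=7  'hhdeehhggeeebecfebcfddbbbbcfcafa'
  #38 SA[38]=12  'hhggeeebecfebcfddbbbbcfcafa'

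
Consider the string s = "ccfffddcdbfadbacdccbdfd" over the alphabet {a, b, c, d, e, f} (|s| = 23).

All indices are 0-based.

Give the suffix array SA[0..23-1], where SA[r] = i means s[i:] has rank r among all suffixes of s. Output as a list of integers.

[14, 11, 13, 19, 9, 18, 17, 0, 7, 15, 1, 22, 12, 8, 16, 6, 5, 20, 10, 21, 4, 3, 2]

rank | idx | suffix
   0 |  14 | acdccbdfd
   1 |  11 | adbacdccbdfd
   2 |  13 | bacdccbdfd
   3 |  19 | bdfd
   4 |   9 | bfadbacdccbdfd
   5 |  18 | cbdfd
   6 |  17 | ccbdfd
   7 |   0 | ccfffddcdbfadbacdccbdfd
   8 |   7 | cdbfadbacdccbdfd
   9 |  15 | cdccbdfd
  10 |   1 | cfffddcdbfadbacdccbdfd
  11 |  22 | d
  12 |  12 | dbacdccbdfd
  13 |   8 | dbfadbacdccbdfd
  14 |  16 | dccbdfd
  15 |   6 | dcdbfadbacdccbdfd
  16 |   5 | ddcdbfadbacdccbdfd
  17 |  20 | dfd
  18 |  10 | fadbacdccbdfd
  19 |  21 | fd
  20 |   4 | fddcdbfadbacdccbdfd
  21 |   3 | ffddcdbfadbacdccbdfd
  22 |   2 | fffddcdbfadbacdccbdfd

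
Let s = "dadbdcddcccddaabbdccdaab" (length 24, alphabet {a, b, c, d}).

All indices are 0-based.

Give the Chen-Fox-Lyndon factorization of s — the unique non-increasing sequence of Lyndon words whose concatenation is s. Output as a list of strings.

["d", "adbdcddcccdd", "aabbdccd", "aab"]

emit factor 1: 'd' (i=0, period=1)
emit factor 2: 'adbdcddcccdd' (i=1, period=12)
emit factor 3: 'aabbdccd' (i=13, period=8)
emit factor 4: 'aab' (i=21, period=3)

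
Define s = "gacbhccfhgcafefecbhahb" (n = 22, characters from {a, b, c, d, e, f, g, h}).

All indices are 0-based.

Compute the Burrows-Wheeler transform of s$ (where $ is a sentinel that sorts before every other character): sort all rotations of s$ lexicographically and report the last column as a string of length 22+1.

bgchhccgeahcffeac$hbabf

rank  rotation                 last
    0  $gacbhccfhgcafefecbhahb  b
    1  acbhccfhgcafefecbhahb$g  g
    2  afefecbhahb$gacbhccfhgc  c
    3  ahb$gacbhccfhgcafefecbh  h
    4  b$gacbhccfhgcafefecbhah  h
    5  bhahb$gacbhccfhgcafefec  c
    6  bhccfhgcafefecbhahb$gac  c
    7  cafefecbhahb$gacbhccfhg  g
    8  cbhahb$gacbhccfhgcafefe  e
    9  cbhccfhgcafefecbhahb$ga  a
   10  ccfhgcafefecbhahb$gacbh  h
   11  cfhgcafefecbhahb$gacbhc  c
   12  ecbhahb$gacbhccfhgcafef  f
   13  efecbhahb$gacbhccfhgcaf  f
   14  fecbhahb$gacbhccfhgcafe  e
   15  fefecbhahb$gacbhccfhgca  a
   16  fhgcafefecbhahb$gacbhcc  c
   17  gacbhccfhgcafefecbhahb$  $
   18  gcafefecbhahb$gacbhccfh  h
   19  hahb$gacbhccfhgcafefecb  b
   20  hb$gacbhccfhgcafefecbha  a
   21  hccfhgcafefecbhahb$gacb  b
   22  hgcafefecbhahb$gacbhccf  f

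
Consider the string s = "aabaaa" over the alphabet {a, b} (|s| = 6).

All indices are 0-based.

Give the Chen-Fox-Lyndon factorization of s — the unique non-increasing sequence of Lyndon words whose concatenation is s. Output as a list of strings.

["aab", "a", "a", "a"]

emit factor 1: 'aab' (i=0, period=3)
emit factor 2: 'a' (i=3, period=1)
emit factor 3: 'a' (i=4, period=1)
emit factor 4: 'a' (i=5, period=1)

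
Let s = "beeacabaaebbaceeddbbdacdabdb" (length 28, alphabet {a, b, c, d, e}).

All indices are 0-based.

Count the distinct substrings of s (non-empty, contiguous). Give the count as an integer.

374

rank | idx | suffix
   0 |   7 | aaebbaceeddbbdacdabdb
   1 |   5 | abaaebbaceeddbbdacdabdb
   2 |  24 | abdb
   3 |   3 | acabaaebbaceeddbbdacdabdb
   4 |  21 | acdabdb
   5 |  12 | aceeddbbdacdabdb
   6 |   8 | aebbaceeddbbdacdabdb
   7 |  27 | b
   8 |   6 | baaebbaceeddbbdacdabdb
   9 |  11 | baceeddbbdacdabdb
  10 |  10 | bbaceeddbbdacdabdb
  11 |  18 | bbdacdabdb
  12 |  19 | bdacdabdb
  13 |  25 | bdb
  14 |   0 | beeacabaaebbaceeddbbdacdabdb
  15 |   4 | cabaaebbaceeddbbdacdabdb
  16 |  22 | cdabdb
  17 |  13 | ceeddbbdacdabdb
  18 |  23 | dabdb
  19 |  20 | dacdabdb
  20 |  26 | db
  21 |  17 | dbbdacdabdb
  22 |  16 | ddbbdacdabdb
  23 |   2 | eacabaaebbaceeddbbdacdabdb
  24 |   9 | ebbaceeddbbdacdabdb
  25 |  15 | eddbbdacdabdb
  26 |   1 | eeacabaaebbaceeddbbdacdabdb
  27 |  14 | eeddbbdacdabdb

SA = [7, 5, 24, 3, 21, 12, 8, 27, 6, 11, 10, 18, 19, 25, 0, 4, 22, 13, 23, 20, 26, 17, 16, 2, 9, 15, 1, 14]
[i] adj suffixes → lcp
  [1] 7/5 → 1 ('a')
  [2] 5/24 → 2 ('ab')
  [3] 24/3 → 1 ('a')
  [4] 3/21 → 2 ('ac')
  [5] 21/12 → 2 ('ac')
  [6] 12/8 → 1 ('a')
  [7] 8/27 → 0 ('')
  [8] 27/6 → 1 ('b')
  [9] 6/11 → 2 ('ba')
  [10] 11/10 → 1 ('b')
  [11] 10/18 → 2 ('bb')
  [12] 18/19 → 1 ('b')
  [13] 19/25 → 2 ('bd')
  [14] 25/0 → 1 ('b')
  [15] 0/4 → 0 ('')
  [16] 4/22 → 1 ('c')
  [17] 22/13 → 1 ('c')
  [18] 13/23 → 0 ('')
  [19] 23/20 → 2 ('da')
  [20] 20/26 → 1 ('d')
  [21] 26/17 → 2 ('db')
  [22] 17/16 → 1 ('d')
  [23] 16/2 → 0 ('')
  [24] 2/9 → 1 ('e')
  [25] 9/15 → 1 ('e')
  [26] 15/1 → 1 ('e')
  [27] 1/14 → 2 ('ee')

n(n+1)/2 = 28·29/2 = 406
Σ LCP = 0 + 1 + 2 + 1 + 2 + 2 + 1 + 0 + 1 + 2 + 1 + 2 + 1 + 2 + 1 + 0 + 1 + 1 + 0 + 2 + 1 + 2 + 1 + 0 + 1 + 1 + 1 + 2 = 32
distinct = 406 − 32 = 374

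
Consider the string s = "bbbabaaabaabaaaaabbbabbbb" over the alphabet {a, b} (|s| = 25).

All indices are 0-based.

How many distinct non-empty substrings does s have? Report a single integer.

rank | idx | suffix
   0 |  12 | aaaaabbbabbbb
   1 |  13 | aaaabbbabbbb
   2 |   5 | aaabaabaaaaabbbabbbb
   3 |  14 | aaabbbabbbb
   4 |   9 | aabaaaaabbbabbbb
   5 |   6 | aabaabaaaaabbbabbbb
   6 |  15 | aabbbabbbb
   7 |  10 | abaaaaabbbabbbb
   8 |   3 | abaaabaabaaaaabbbabbbb
   9 |   7 | abaabaaaaabbbabbbb
  10 |  16 | abbbabbbb
  11 |  20 | abbbb
  12 |  24 | b
  13 |  11 | baaaaabbbabbbb
  14 |   4 | baaabaabaaaaabbbabbbb
  15 |   8 | baabaaaaabbbabbbb
  16 |   2 | babaaabaabaaaaabbbabbbb
  17 |  19 | babbbb
  18 |  23 | bb
  19 |   1 | bbabaaabaabaaaaabbbabbbb
  20 |  18 | bbabbbb
  21 |  22 | bbb
  22 |   0 | bbbabaaabaabaaaaabbbabbbb
  23 |  17 | bbbabbbb
  24 |  21 | bbbb

SA = [12, 13, 5, 14, 9, 6, 15, 10, 3, 7, 16, 20, 24, 11, 4, 8, 2, 19, 23, 1, 18, 22, 0, 17, 21]
[i] adj suffixes → lcp
  [1] 12/13 → 4 ('aaaa')
  [2] 13/5 → 3 ('aaa')
  [3] 5/14 → 4 ('aaab')
  [4] 14/9 → 2 ('aa')
  [5] 9/6 → 5 ('aabaa')
  [6] 6/15 → 3 ('aab')
  [7] 15/10 → 1 ('a')
  [8] 10/3 → 5 ('abaaa')
  [9] 3/7 → 4 ('abaa')
  [10] 7/16 → 2 ('ab')
  [11] 16/20 → 4 ('abbb')
  [12] 20/24 → 0 ('')
  [13] 24/11 → 1 ('b')
  [14] 11/4 → 4 ('baaa')
  [15] 4/8 → 3 ('baa')
  [16] 8/2 → 2 ('ba')
  [17] 2/19 → 3 ('bab')
  [18] 19/23 → 1 ('b')
  [19] 23/1 → 2 ('bb')
  [20] 1/18 → 4 ('bbab')
  [21] 18/22 → 2 ('bb')
  [22] 22/0 → 3 ('bbb')
  [23] 0/17 → 5 ('bbbab')
  [24] 17/21 → 3 ('bbb')

n(n+1)/2 = 25·26/2 = 325
Σ LCP = 0 + 4 + 3 + 4 + 2 + 5 + 3 + 1 + 5 + 4 + 2 + 4 + 0 + 1 + 4 + 3 + 2 + 3 + 1 + 2 + 4 + 2 + 3 + 5 + 3 = 70
distinct = 325 − 70 = 255

255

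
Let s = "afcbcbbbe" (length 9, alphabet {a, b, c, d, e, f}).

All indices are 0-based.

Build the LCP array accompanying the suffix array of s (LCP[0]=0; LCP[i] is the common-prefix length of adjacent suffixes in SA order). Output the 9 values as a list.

sorted suffixes:
  #0 SA[0]=0  'afcbcbbbe'
  #1 SA[1]=5  'bbbe'
  #2 SA[2]=6  'bbe'
  #3 SA[3]=3  'bcbbbe'
  #4 SA[4]=7  'be'
  #5 SA[5]=4  'cbbbe'
  #6 SA[6]=2  'cbcbbbe'
  #7 SA[7]=8  'e'
  #8 SA[8]=1  'fcbcbbbe'

SA = [0, 5, 6, 3, 7, 4, 2, 8, 1]
[i] adj suffixes → lcp
  [1] 0/5 → 0 ('')
  [2] 5/6 → 2 ('bb')
  [3] 6/3 → 1 ('b')
  [4] 3/7 → 1 ('b')
  [5] 7/4 → 0 ('')
  [6] 4/2 → 2 ('cb')
  [7] 2/8 → 0 ('')
  [8] 8/1 → 0 ('')

[0, 0, 2, 1, 1, 0, 2, 0, 0]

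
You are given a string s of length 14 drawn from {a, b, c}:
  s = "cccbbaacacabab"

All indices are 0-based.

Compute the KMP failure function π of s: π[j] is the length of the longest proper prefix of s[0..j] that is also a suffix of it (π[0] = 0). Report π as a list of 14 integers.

[0, 1, 2, 0, 0, 0, 0, 1, 0, 1, 0, 0, 0, 0]

π[0] = 0
j=1 s[j]='c': π[1]=1 (border 'c')
j=2 s[j]='c': π[2]=2 (border 'cc')
j=3 s[j]='b': k: 2→1→0; π[3]=0 (border '')
j=4 s[j]='b': π[4]=0 (border '')
j=5 s[j]='a': π[5]=0 (border '')
j=6 s[j]='a': π[6]=0 (border '')
j=7 s[j]='c': π[7]=1 (border 'c')
j=8 s[j]='a': k: 1→0; π[8]=0 (border '')
j=9 s[j]='c': π[9]=1 (border 'c')
j=10 s[j]='a': k: 1→0; π[10]=0 (border '')
j=11 s[j]='b': π[11]=0 (border '')
j=12 s[j]='a': π[12]=0 (border '')
j=13 s[j]='b': π[13]=0 (border '')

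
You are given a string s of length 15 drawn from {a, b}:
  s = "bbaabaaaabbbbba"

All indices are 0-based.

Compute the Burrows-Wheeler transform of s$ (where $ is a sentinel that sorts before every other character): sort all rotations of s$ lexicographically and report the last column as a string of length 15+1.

abbabaaababb$bba

rank  rotation          last
    0  $bbaabaaaabbbbba  a
    1  a$bbaabaaaabbbbb  b
    2  aaaabbbbba$bbaab  b
    3  aaabbbbba$bbaaba  a
    4  aabaaaabbbbba$bb  b
    5  aabbbbba$bbaabaa  a
    6  abaaaabbbbba$bba  a
    7  abbbbba$bbaabaaa  a
    8  ba$bbaabaaaabbbb  b
    9  baaaabbbbba$bbaa  a
   10  baabaaaabbbbba$b  b
   11  bba$bbaabaaaabbb  b
   12  bbaabaaaabbbbba$  $
   13  bbba$bbaabaaaabb  b
   14  bbbba$bbaabaaaab  b
   15  bbbbba$bbaabaaaa  a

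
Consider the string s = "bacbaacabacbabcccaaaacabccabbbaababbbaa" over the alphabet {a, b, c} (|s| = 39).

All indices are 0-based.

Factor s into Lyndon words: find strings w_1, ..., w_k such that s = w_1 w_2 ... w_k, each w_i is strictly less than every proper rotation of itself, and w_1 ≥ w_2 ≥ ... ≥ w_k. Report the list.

["b", "acb", "aacabacbabccc", "aaaacabccabbbaababbb", "a", "a"]

emit factor 1: 'b' (i=0, period=1)
emit factor 2: 'acb' (i=1, period=3)
emit factor 3: 'aacabacbabccc' (i=4, period=13)
emit factor 4: 'aaaacabccabbbaababbb' (i=17, period=20)
emit factor 5: 'a' (i=37, period=1)
emit factor 6: 'a' (i=38, period=1)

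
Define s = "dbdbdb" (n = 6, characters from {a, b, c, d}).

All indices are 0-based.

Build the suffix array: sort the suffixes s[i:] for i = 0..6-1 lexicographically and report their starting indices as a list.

rank | idx | suffix
   0 |   5 | b
   1 |   3 | bdb
   2 |   1 | bdbdb
   3 |   4 | db
   4 |   2 | dbdb
   5 |   0 | dbdbdb

[5, 3, 1, 4, 2, 0]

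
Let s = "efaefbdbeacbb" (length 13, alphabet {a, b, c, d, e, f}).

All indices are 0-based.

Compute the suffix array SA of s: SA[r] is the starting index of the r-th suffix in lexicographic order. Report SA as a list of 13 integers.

rank | idx | suffix
   0 |   9 | acbb
   1 |   2 | aefbdbeacbb
   2 |  12 | b
   3 |  11 | bb
   4 |   5 | bdbeacbb
   5 |   7 | beacbb
   6 |  10 | cbb
   7 |   6 | dbeacbb
   8 |   8 | eacbb
   9 |   0 | efaefbdbeacbb
  10 |   3 | efbdbeacbb
  11 |   1 | faefbdbeacbb
  12 |   4 | fbdbeacbb

[9, 2, 12, 11, 5, 7, 10, 6, 8, 0, 3, 1, 4]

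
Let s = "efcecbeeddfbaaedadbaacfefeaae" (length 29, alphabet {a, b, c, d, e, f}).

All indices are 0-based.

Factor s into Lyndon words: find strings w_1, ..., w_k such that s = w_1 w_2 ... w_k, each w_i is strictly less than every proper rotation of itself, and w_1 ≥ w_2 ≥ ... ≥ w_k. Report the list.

["ef", "ce", "c", "beeddf", "b", "aaedadb", "aacfefeaae"]

emit factor 1: 'ef' (i=0, period=2)
emit factor 2: 'ce' (i=2, period=2)
emit factor 3: 'c' (i=4, period=1)
emit factor 4: 'beeddf' (i=5, period=6)
emit factor 5: 'b' (i=11, period=1)
emit factor 6: 'aaedadb' (i=12, period=7)
emit factor 7: 'aacfefeaae' (i=19, period=10)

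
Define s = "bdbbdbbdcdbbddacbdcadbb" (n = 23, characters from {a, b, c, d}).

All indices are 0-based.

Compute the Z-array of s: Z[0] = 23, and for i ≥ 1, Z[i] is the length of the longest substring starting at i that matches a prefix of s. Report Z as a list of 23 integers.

Z[0]=23
i=1: i≥r, start 0; Z[1]=0
i=2: i≥r, start 0; Z[2]=1 scan→box=[2,3)
i=3: i≥r, start 0; Z[3]=5 scan→box=[3,8)
i=4: min(r-i=4, Z[1]=0)=0; Z[4]=0
i=5: min(r-i=3, Z[2]=1)=1; Z[5]=1
i=6: min(r-i=2, Z[3]=5)=2; Z[6]=2
i=7: min(r-i=1, Z[4]=0)=0; Z[7]=0
i=8: i≥r, start 0; Z[8]=0
i=9: i≥r, start 0; Z[9]=0
i=10: i≥r, start 0; Z[10]=1 scan→box=[10,11)
i=11: i≥r, start 0; Z[11]=2 scan→box=[11,13)
i=12: min(r-i=1, Z[1]=0)=0; Z[12]=0
i=13: i≥r, start 0; Z[13]=0
i=14: i≥r, start 0; Z[14]=0
i=15: i≥r, start 0; Z[15]=0
i=16: i≥r, start 0; Z[16]=2 scan→box=[16,18)
i=17: min(r-i=1, Z[1]=0)=0; Z[17]=0
i=18: i≥r, start 0; Z[18]=0
i=19: i≥r, start 0; Z[19]=0
i=20: i≥r, start 0; Z[20]=0
i=21: i≥r, start 0; Z[21]=1 scan→box=[21,22)
i=22: i≥r, start 0; Z[22]=1 scan→box=[22,23)

[23, 0, 1, 5, 0, 1, 2, 0, 0, 0, 1, 2, 0, 0, 0, 0, 2, 0, 0, 0, 0, 1, 1]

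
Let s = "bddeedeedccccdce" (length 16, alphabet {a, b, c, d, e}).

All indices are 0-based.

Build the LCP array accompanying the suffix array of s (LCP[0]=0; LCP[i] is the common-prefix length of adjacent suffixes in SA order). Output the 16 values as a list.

sorted suffixes:
  #0 SA[0]=0  'bddeedeedccccdce'
  #1 SA[1]=9  'ccccdce'
  #2 SA[2]=10  'cccdce'
  #3 SA[3]=11  'ccdce'
  #4 SA[4]=12  'cdce'
  #5 SA[5]=14  'ce'
  #6 SA[6]=8  'dccccdce'
  #7 SA[7]=13  'dce'
  #8 SA[8]=1  'ddeedeedccccdce'
  #9 SA[9]=5  'deedccccdce'
  #10 SA[10]=2  'deedeedccccdce'
  #11 SA[11]=15  'e'
  #12 SA[12]=7  'edccccdce'
  #13 SA[13]=4  'edeedccccdce'
  #14 SA[14]=6  'eedccccdce'
  #15 SA[15]=3  'eedeedccccdce'

SA = [0, 9, 10, 11, 12, 14, 8, 13, 1, 5, 2, 15, 7, 4, 6, 3]
i: (SA[i-1],SA[i]) lcp shared
  1: (0,9) 0 ''
  2: (9,10) 3 'ccc'
  3: (10,11) 2 'cc'
  4: (11,12) 1 'c'
  5: (12,14) 1 'c'
  6: (14,8) 0 ''
  7: (8,13) 2 'dc'
  8: (13,1) 1 'd'
  9: (1,5) 1 'd'
  10: (5,2) 4 'deed'
  11: (2,15) 0 ''
  12: (15,7) 1 'e'
  13: (7,4) 2 'ed'
  14: (4,6) 1 'e'
  15: (6,3) 3 'eed'

[0, 0, 3, 2, 1, 1, 0, 2, 1, 1, 4, 0, 1, 2, 1, 3]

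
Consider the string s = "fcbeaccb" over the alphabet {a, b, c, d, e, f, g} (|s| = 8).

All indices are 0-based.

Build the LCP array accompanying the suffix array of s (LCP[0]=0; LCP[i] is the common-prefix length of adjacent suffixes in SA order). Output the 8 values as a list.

[0, 0, 1, 0, 2, 1, 0, 0]

sorted suffixes:
  #0 SA[0]=4  'accb'
  #1 SA[1]=7  'b'
  #2 SA[2]=2  'beaccb'
  #3 SA[3]=6  'cb'
  #4 SA[4]=1  'cbeaccb'
  #5 SA[5]=5  'ccb'
  #6 SA[6]=3  'eaccb'
  #7 SA[7]=0  'fcbeaccb'

SA = [4, 7, 2, 6, 1, 5, 3, 0]
rank  pair      lcp
   1  s[4:],s[7:]  0  ''
   2  s[7:],s[2:]  1  'b'
   3  s[2:],s[6:]  0  ''
   4  s[6:],s[1:]  2  'cb'
   5  s[1:],s[5:]  1  'c'
   6  s[5:],s[3:]  0  ''
   7  s[3:],s[0:]  0  ''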